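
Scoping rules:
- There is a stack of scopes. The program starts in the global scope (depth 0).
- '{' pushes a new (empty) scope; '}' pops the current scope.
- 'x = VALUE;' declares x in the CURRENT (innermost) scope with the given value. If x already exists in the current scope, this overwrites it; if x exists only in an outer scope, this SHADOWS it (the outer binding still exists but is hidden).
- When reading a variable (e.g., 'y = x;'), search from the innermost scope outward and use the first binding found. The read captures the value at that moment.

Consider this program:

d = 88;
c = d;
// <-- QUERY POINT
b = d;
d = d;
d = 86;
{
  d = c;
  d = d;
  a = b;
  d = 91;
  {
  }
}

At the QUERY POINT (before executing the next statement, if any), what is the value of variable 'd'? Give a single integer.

Step 1: declare d=88 at depth 0
Step 2: declare c=(read d)=88 at depth 0
Visible at query point: c=88 d=88

Answer: 88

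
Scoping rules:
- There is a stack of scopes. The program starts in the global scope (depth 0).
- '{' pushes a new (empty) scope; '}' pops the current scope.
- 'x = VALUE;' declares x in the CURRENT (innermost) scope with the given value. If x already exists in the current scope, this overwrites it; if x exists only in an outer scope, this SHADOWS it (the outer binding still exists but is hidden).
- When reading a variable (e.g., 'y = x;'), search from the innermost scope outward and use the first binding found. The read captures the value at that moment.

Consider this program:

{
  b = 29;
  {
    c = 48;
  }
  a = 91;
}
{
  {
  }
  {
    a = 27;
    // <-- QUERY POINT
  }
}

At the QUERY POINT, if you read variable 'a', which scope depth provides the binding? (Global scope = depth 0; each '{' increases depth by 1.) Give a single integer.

Step 1: enter scope (depth=1)
Step 2: declare b=29 at depth 1
Step 3: enter scope (depth=2)
Step 4: declare c=48 at depth 2
Step 5: exit scope (depth=1)
Step 6: declare a=91 at depth 1
Step 7: exit scope (depth=0)
Step 8: enter scope (depth=1)
Step 9: enter scope (depth=2)
Step 10: exit scope (depth=1)
Step 11: enter scope (depth=2)
Step 12: declare a=27 at depth 2
Visible at query point: a=27

Answer: 2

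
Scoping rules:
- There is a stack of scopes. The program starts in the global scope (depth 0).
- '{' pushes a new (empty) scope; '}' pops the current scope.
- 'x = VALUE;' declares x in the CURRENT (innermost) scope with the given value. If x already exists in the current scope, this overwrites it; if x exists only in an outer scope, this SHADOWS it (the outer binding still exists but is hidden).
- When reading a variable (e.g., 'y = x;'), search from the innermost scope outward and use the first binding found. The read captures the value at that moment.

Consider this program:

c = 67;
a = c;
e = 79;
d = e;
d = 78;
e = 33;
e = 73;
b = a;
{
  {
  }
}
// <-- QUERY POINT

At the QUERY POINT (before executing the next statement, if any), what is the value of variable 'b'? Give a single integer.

Step 1: declare c=67 at depth 0
Step 2: declare a=(read c)=67 at depth 0
Step 3: declare e=79 at depth 0
Step 4: declare d=(read e)=79 at depth 0
Step 5: declare d=78 at depth 0
Step 6: declare e=33 at depth 0
Step 7: declare e=73 at depth 0
Step 8: declare b=(read a)=67 at depth 0
Step 9: enter scope (depth=1)
Step 10: enter scope (depth=2)
Step 11: exit scope (depth=1)
Step 12: exit scope (depth=0)
Visible at query point: a=67 b=67 c=67 d=78 e=73

Answer: 67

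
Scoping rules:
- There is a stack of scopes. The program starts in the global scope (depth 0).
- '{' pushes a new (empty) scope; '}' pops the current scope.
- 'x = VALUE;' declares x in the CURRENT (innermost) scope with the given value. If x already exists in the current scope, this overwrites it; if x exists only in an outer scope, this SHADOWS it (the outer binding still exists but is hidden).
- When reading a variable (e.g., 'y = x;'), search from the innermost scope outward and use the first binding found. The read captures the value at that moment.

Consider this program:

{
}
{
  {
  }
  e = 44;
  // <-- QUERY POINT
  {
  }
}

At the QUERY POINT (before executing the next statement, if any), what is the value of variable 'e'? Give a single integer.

Step 1: enter scope (depth=1)
Step 2: exit scope (depth=0)
Step 3: enter scope (depth=1)
Step 4: enter scope (depth=2)
Step 5: exit scope (depth=1)
Step 6: declare e=44 at depth 1
Visible at query point: e=44

Answer: 44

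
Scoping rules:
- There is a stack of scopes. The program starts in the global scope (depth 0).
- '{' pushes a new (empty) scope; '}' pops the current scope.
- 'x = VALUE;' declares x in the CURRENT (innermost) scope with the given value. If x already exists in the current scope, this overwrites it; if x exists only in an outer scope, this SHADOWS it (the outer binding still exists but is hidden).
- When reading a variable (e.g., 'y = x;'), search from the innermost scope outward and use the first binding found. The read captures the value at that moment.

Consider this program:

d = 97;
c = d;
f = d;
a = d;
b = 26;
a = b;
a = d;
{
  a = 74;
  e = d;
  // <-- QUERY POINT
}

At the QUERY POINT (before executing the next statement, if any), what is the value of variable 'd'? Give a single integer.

Answer: 97

Derivation:
Step 1: declare d=97 at depth 0
Step 2: declare c=(read d)=97 at depth 0
Step 3: declare f=(read d)=97 at depth 0
Step 4: declare a=(read d)=97 at depth 0
Step 5: declare b=26 at depth 0
Step 6: declare a=(read b)=26 at depth 0
Step 7: declare a=(read d)=97 at depth 0
Step 8: enter scope (depth=1)
Step 9: declare a=74 at depth 1
Step 10: declare e=(read d)=97 at depth 1
Visible at query point: a=74 b=26 c=97 d=97 e=97 f=97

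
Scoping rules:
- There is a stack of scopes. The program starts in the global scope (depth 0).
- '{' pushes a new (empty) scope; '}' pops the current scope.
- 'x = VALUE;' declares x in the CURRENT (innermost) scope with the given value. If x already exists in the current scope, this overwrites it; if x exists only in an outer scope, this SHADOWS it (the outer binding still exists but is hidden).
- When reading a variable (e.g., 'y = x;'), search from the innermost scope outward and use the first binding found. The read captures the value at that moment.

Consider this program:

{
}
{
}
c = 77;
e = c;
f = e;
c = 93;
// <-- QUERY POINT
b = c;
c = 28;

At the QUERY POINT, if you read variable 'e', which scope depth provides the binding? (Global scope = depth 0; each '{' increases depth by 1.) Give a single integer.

Answer: 0

Derivation:
Step 1: enter scope (depth=1)
Step 2: exit scope (depth=0)
Step 3: enter scope (depth=1)
Step 4: exit scope (depth=0)
Step 5: declare c=77 at depth 0
Step 6: declare e=(read c)=77 at depth 0
Step 7: declare f=(read e)=77 at depth 0
Step 8: declare c=93 at depth 0
Visible at query point: c=93 e=77 f=77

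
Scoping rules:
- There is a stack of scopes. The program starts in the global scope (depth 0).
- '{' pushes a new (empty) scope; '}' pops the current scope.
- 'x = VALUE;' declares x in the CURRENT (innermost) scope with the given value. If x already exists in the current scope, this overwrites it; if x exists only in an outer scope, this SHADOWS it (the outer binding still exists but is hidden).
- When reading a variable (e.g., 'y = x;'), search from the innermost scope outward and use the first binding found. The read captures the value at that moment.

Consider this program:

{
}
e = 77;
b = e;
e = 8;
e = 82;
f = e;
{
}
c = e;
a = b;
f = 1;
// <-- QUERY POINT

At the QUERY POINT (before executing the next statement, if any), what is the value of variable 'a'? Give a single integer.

Answer: 77

Derivation:
Step 1: enter scope (depth=1)
Step 2: exit scope (depth=0)
Step 3: declare e=77 at depth 0
Step 4: declare b=(read e)=77 at depth 0
Step 5: declare e=8 at depth 0
Step 6: declare e=82 at depth 0
Step 7: declare f=(read e)=82 at depth 0
Step 8: enter scope (depth=1)
Step 9: exit scope (depth=0)
Step 10: declare c=(read e)=82 at depth 0
Step 11: declare a=(read b)=77 at depth 0
Step 12: declare f=1 at depth 0
Visible at query point: a=77 b=77 c=82 e=82 f=1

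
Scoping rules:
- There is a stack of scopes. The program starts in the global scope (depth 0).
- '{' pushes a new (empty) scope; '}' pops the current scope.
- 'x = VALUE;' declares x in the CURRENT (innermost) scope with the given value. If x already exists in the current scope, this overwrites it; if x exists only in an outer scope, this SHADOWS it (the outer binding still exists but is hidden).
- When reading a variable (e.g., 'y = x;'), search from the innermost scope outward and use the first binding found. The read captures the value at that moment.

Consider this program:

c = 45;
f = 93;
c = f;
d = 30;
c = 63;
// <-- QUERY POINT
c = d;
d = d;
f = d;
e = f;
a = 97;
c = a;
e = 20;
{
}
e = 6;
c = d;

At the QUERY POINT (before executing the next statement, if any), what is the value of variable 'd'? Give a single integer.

Answer: 30

Derivation:
Step 1: declare c=45 at depth 0
Step 2: declare f=93 at depth 0
Step 3: declare c=(read f)=93 at depth 0
Step 4: declare d=30 at depth 0
Step 5: declare c=63 at depth 0
Visible at query point: c=63 d=30 f=93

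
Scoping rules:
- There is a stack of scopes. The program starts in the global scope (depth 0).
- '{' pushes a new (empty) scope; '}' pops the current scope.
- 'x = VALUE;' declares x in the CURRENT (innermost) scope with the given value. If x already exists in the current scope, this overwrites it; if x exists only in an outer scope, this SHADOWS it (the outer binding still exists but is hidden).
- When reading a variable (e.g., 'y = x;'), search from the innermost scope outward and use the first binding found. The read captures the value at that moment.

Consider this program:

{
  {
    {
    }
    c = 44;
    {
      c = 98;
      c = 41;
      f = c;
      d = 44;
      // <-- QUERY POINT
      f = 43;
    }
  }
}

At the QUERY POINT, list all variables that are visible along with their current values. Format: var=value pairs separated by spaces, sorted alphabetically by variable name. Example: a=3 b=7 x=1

Step 1: enter scope (depth=1)
Step 2: enter scope (depth=2)
Step 3: enter scope (depth=3)
Step 4: exit scope (depth=2)
Step 5: declare c=44 at depth 2
Step 6: enter scope (depth=3)
Step 7: declare c=98 at depth 3
Step 8: declare c=41 at depth 3
Step 9: declare f=(read c)=41 at depth 3
Step 10: declare d=44 at depth 3
Visible at query point: c=41 d=44 f=41

Answer: c=41 d=44 f=41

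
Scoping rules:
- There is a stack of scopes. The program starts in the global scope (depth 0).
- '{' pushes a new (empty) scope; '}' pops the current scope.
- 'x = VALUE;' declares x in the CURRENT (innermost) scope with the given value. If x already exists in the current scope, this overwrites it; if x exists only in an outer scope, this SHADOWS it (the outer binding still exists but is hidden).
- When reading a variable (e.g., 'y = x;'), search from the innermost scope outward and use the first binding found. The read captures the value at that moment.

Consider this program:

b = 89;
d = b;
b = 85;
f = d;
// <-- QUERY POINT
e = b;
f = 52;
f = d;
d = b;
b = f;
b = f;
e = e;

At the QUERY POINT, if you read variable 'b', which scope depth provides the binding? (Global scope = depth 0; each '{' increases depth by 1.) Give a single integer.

Answer: 0

Derivation:
Step 1: declare b=89 at depth 0
Step 2: declare d=(read b)=89 at depth 0
Step 3: declare b=85 at depth 0
Step 4: declare f=(read d)=89 at depth 0
Visible at query point: b=85 d=89 f=89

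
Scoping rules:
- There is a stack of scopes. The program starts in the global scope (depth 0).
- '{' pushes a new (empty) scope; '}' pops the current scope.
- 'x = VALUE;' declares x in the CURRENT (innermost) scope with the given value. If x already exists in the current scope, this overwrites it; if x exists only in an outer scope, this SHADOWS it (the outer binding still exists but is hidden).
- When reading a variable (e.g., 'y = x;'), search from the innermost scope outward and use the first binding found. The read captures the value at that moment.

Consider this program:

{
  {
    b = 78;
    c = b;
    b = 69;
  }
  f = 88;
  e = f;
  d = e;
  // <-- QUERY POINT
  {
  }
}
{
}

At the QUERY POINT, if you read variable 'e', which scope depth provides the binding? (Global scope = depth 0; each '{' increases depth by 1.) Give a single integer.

Answer: 1

Derivation:
Step 1: enter scope (depth=1)
Step 2: enter scope (depth=2)
Step 3: declare b=78 at depth 2
Step 4: declare c=(read b)=78 at depth 2
Step 5: declare b=69 at depth 2
Step 6: exit scope (depth=1)
Step 7: declare f=88 at depth 1
Step 8: declare e=(read f)=88 at depth 1
Step 9: declare d=(read e)=88 at depth 1
Visible at query point: d=88 e=88 f=88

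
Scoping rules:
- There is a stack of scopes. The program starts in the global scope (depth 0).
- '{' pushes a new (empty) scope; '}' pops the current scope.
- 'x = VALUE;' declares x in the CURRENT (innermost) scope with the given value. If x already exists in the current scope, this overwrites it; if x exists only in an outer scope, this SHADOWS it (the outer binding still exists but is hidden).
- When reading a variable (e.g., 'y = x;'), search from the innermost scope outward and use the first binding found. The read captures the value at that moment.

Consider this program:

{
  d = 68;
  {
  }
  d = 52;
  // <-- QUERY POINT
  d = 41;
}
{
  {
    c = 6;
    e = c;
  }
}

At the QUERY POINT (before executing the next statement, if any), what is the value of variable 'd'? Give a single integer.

Answer: 52

Derivation:
Step 1: enter scope (depth=1)
Step 2: declare d=68 at depth 1
Step 3: enter scope (depth=2)
Step 4: exit scope (depth=1)
Step 5: declare d=52 at depth 1
Visible at query point: d=52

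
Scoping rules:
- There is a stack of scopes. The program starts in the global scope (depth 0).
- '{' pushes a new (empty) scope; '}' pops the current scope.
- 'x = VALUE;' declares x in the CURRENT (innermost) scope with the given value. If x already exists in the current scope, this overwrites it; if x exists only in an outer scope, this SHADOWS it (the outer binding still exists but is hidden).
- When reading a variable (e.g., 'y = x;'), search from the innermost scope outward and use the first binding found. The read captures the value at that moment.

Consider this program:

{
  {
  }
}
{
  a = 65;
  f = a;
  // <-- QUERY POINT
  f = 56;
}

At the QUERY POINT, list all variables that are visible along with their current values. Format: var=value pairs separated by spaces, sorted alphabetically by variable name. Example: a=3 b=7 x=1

Step 1: enter scope (depth=1)
Step 2: enter scope (depth=2)
Step 3: exit scope (depth=1)
Step 4: exit scope (depth=0)
Step 5: enter scope (depth=1)
Step 6: declare a=65 at depth 1
Step 7: declare f=(read a)=65 at depth 1
Visible at query point: a=65 f=65

Answer: a=65 f=65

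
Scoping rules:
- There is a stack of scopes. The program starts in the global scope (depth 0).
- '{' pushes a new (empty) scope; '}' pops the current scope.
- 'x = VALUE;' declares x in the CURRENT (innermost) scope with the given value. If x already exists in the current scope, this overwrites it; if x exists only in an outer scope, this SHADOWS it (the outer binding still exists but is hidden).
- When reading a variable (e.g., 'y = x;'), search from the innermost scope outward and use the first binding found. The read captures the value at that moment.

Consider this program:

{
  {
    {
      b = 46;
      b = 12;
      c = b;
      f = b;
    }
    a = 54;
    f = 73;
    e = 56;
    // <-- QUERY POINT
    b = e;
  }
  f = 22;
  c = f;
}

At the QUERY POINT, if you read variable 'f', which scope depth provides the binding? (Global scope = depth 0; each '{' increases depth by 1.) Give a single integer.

Step 1: enter scope (depth=1)
Step 2: enter scope (depth=2)
Step 3: enter scope (depth=3)
Step 4: declare b=46 at depth 3
Step 5: declare b=12 at depth 3
Step 6: declare c=(read b)=12 at depth 3
Step 7: declare f=(read b)=12 at depth 3
Step 8: exit scope (depth=2)
Step 9: declare a=54 at depth 2
Step 10: declare f=73 at depth 2
Step 11: declare e=56 at depth 2
Visible at query point: a=54 e=56 f=73

Answer: 2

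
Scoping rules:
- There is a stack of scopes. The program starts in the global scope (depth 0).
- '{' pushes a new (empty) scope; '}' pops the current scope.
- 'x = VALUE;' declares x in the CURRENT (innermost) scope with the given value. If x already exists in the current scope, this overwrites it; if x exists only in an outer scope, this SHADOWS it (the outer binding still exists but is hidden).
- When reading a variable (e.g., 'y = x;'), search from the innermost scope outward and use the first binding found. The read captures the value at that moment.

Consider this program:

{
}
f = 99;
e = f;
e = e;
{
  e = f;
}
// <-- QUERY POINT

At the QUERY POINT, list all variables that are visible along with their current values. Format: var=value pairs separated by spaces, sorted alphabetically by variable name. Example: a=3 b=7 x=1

Step 1: enter scope (depth=1)
Step 2: exit scope (depth=0)
Step 3: declare f=99 at depth 0
Step 4: declare e=(read f)=99 at depth 0
Step 5: declare e=(read e)=99 at depth 0
Step 6: enter scope (depth=1)
Step 7: declare e=(read f)=99 at depth 1
Step 8: exit scope (depth=0)
Visible at query point: e=99 f=99

Answer: e=99 f=99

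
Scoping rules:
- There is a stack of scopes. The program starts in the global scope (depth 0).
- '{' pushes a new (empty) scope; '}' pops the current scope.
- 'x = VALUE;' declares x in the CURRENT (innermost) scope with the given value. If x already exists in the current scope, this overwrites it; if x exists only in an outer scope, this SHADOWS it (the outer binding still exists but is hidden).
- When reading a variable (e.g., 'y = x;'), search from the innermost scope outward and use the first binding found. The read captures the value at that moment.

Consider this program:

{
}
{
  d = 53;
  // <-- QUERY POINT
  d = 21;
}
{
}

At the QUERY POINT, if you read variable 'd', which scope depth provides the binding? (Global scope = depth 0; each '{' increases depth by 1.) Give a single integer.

Answer: 1

Derivation:
Step 1: enter scope (depth=1)
Step 2: exit scope (depth=0)
Step 3: enter scope (depth=1)
Step 4: declare d=53 at depth 1
Visible at query point: d=53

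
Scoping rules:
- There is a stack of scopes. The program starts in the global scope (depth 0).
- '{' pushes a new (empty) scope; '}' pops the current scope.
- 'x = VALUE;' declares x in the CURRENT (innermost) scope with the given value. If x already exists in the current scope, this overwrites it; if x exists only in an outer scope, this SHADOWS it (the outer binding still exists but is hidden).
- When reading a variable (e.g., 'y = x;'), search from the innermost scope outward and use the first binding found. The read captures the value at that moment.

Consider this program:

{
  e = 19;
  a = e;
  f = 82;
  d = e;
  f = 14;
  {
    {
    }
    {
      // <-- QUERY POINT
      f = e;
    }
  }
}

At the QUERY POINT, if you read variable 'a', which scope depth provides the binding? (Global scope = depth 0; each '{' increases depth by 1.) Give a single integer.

Answer: 1

Derivation:
Step 1: enter scope (depth=1)
Step 2: declare e=19 at depth 1
Step 3: declare a=(read e)=19 at depth 1
Step 4: declare f=82 at depth 1
Step 5: declare d=(read e)=19 at depth 1
Step 6: declare f=14 at depth 1
Step 7: enter scope (depth=2)
Step 8: enter scope (depth=3)
Step 9: exit scope (depth=2)
Step 10: enter scope (depth=3)
Visible at query point: a=19 d=19 e=19 f=14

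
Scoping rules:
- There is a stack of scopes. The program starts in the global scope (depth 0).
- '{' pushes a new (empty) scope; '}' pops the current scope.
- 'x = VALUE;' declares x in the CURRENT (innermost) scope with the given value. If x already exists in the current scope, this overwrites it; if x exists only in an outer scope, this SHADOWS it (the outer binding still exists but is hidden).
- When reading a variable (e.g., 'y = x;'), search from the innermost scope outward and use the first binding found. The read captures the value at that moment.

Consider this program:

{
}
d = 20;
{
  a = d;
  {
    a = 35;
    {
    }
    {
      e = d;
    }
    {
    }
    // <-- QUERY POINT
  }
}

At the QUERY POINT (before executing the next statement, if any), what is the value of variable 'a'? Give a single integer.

Answer: 35

Derivation:
Step 1: enter scope (depth=1)
Step 2: exit scope (depth=0)
Step 3: declare d=20 at depth 0
Step 4: enter scope (depth=1)
Step 5: declare a=(read d)=20 at depth 1
Step 6: enter scope (depth=2)
Step 7: declare a=35 at depth 2
Step 8: enter scope (depth=3)
Step 9: exit scope (depth=2)
Step 10: enter scope (depth=3)
Step 11: declare e=(read d)=20 at depth 3
Step 12: exit scope (depth=2)
Step 13: enter scope (depth=3)
Step 14: exit scope (depth=2)
Visible at query point: a=35 d=20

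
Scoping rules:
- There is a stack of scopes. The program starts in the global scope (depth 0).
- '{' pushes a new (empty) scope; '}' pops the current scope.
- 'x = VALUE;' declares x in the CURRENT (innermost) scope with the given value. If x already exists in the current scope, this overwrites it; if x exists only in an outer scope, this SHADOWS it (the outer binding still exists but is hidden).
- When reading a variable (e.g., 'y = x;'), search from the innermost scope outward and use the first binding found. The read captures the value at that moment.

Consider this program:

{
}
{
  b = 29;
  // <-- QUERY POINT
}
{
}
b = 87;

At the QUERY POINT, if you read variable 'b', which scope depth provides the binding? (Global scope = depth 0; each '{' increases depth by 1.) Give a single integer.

Step 1: enter scope (depth=1)
Step 2: exit scope (depth=0)
Step 3: enter scope (depth=1)
Step 4: declare b=29 at depth 1
Visible at query point: b=29

Answer: 1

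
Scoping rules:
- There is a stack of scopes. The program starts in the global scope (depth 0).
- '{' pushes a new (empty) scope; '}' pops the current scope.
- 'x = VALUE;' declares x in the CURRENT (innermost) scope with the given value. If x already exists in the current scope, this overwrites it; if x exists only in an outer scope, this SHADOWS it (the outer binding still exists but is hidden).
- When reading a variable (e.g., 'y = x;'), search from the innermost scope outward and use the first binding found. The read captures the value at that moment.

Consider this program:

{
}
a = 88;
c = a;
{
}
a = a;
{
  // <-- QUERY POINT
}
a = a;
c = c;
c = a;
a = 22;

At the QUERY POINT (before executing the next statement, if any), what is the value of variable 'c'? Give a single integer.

Answer: 88

Derivation:
Step 1: enter scope (depth=1)
Step 2: exit scope (depth=0)
Step 3: declare a=88 at depth 0
Step 4: declare c=(read a)=88 at depth 0
Step 5: enter scope (depth=1)
Step 6: exit scope (depth=0)
Step 7: declare a=(read a)=88 at depth 0
Step 8: enter scope (depth=1)
Visible at query point: a=88 c=88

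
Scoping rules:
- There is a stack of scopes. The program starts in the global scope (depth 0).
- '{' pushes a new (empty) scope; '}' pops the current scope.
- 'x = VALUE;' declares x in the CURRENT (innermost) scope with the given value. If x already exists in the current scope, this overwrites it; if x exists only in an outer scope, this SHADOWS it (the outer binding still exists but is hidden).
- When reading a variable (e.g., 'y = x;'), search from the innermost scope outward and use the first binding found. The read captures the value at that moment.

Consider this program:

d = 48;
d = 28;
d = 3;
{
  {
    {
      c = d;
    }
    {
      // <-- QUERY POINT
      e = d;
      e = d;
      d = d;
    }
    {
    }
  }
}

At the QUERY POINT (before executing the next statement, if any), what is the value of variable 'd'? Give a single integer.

Step 1: declare d=48 at depth 0
Step 2: declare d=28 at depth 0
Step 3: declare d=3 at depth 0
Step 4: enter scope (depth=1)
Step 5: enter scope (depth=2)
Step 6: enter scope (depth=3)
Step 7: declare c=(read d)=3 at depth 3
Step 8: exit scope (depth=2)
Step 9: enter scope (depth=3)
Visible at query point: d=3

Answer: 3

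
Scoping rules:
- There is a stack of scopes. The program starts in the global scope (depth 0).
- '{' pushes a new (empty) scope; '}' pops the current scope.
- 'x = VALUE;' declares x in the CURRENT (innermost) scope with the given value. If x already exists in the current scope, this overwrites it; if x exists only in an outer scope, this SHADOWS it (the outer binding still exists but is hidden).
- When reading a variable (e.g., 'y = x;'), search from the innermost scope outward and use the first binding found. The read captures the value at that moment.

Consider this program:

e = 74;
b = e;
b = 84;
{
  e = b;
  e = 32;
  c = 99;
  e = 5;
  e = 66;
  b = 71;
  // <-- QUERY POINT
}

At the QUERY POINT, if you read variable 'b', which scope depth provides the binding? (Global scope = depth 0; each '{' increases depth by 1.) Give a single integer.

Answer: 1

Derivation:
Step 1: declare e=74 at depth 0
Step 2: declare b=(read e)=74 at depth 0
Step 3: declare b=84 at depth 0
Step 4: enter scope (depth=1)
Step 5: declare e=(read b)=84 at depth 1
Step 6: declare e=32 at depth 1
Step 7: declare c=99 at depth 1
Step 8: declare e=5 at depth 1
Step 9: declare e=66 at depth 1
Step 10: declare b=71 at depth 1
Visible at query point: b=71 c=99 e=66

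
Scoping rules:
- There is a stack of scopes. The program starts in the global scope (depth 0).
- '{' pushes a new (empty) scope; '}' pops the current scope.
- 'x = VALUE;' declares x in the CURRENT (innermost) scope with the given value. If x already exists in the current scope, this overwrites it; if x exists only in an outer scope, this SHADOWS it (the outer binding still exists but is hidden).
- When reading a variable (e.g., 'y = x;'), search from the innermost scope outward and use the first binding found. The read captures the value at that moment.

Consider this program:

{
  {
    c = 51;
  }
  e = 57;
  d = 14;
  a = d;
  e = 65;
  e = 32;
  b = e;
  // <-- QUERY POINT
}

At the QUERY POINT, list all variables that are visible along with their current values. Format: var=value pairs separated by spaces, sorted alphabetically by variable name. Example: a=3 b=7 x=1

Answer: a=14 b=32 d=14 e=32

Derivation:
Step 1: enter scope (depth=1)
Step 2: enter scope (depth=2)
Step 3: declare c=51 at depth 2
Step 4: exit scope (depth=1)
Step 5: declare e=57 at depth 1
Step 6: declare d=14 at depth 1
Step 7: declare a=(read d)=14 at depth 1
Step 8: declare e=65 at depth 1
Step 9: declare e=32 at depth 1
Step 10: declare b=(read e)=32 at depth 1
Visible at query point: a=14 b=32 d=14 e=32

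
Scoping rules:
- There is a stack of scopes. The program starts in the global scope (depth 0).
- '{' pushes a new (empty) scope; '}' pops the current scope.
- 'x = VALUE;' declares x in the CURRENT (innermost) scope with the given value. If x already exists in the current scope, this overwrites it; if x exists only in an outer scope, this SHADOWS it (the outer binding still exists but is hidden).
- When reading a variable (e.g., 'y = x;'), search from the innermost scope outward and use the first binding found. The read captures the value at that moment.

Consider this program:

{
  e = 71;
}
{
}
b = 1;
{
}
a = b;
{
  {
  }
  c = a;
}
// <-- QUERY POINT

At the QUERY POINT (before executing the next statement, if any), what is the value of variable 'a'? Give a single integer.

Step 1: enter scope (depth=1)
Step 2: declare e=71 at depth 1
Step 3: exit scope (depth=0)
Step 4: enter scope (depth=1)
Step 5: exit scope (depth=0)
Step 6: declare b=1 at depth 0
Step 7: enter scope (depth=1)
Step 8: exit scope (depth=0)
Step 9: declare a=(read b)=1 at depth 0
Step 10: enter scope (depth=1)
Step 11: enter scope (depth=2)
Step 12: exit scope (depth=1)
Step 13: declare c=(read a)=1 at depth 1
Step 14: exit scope (depth=0)
Visible at query point: a=1 b=1

Answer: 1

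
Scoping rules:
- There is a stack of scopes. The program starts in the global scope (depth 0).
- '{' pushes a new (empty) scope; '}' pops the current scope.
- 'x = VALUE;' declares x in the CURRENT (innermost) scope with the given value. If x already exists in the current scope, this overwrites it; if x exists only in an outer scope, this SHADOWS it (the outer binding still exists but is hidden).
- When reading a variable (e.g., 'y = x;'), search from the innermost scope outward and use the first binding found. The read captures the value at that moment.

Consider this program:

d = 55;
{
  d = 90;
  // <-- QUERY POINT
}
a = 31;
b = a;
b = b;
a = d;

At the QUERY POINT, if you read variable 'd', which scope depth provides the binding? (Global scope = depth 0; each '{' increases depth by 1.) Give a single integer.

Step 1: declare d=55 at depth 0
Step 2: enter scope (depth=1)
Step 3: declare d=90 at depth 1
Visible at query point: d=90

Answer: 1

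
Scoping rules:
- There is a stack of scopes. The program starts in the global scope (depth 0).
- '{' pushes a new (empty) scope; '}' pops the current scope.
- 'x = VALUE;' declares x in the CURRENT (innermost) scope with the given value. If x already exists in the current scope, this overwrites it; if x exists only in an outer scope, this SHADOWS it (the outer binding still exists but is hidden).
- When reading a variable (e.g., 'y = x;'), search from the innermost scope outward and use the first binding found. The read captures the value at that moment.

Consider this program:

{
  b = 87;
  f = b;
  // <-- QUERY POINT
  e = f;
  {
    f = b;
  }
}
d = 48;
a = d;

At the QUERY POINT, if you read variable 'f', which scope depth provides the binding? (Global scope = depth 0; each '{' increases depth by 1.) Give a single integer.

Answer: 1

Derivation:
Step 1: enter scope (depth=1)
Step 2: declare b=87 at depth 1
Step 3: declare f=(read b)=87 at depth 1
Visible at query point: b=87 f=87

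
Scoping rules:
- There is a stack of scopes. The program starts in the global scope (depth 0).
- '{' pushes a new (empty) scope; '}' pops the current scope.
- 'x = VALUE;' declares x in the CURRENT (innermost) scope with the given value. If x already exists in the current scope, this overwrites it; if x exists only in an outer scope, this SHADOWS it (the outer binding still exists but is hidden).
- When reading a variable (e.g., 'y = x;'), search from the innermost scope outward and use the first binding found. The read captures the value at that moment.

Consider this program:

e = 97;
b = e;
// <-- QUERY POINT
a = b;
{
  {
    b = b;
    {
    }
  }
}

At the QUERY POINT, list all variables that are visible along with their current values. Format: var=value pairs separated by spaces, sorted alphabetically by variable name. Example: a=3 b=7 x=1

Step 1: declare e=97 at depth 0
Step 2: declare b=(read e)=97 at depth 0
Visible at query point: b=97 e=97

Answer: b=97 e=97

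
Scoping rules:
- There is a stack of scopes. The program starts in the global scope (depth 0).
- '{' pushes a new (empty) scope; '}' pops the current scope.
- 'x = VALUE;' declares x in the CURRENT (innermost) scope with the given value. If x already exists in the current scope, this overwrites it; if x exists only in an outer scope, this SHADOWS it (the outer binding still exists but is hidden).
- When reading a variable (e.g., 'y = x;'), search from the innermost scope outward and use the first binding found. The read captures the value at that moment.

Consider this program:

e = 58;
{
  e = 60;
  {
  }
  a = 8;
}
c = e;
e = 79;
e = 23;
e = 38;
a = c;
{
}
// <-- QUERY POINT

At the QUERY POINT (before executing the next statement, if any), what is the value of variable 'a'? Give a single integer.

Answer: 58

Derivation:
Step 1: declare e=58 at depth 0
Step 2: enter scope (depth=1)
Step 3: declare e=60 at depth 1
Step 4: enter scope (depth=2)
Step 5: exit scope (depth=1)
Step 6: declare a=8 at depth 1
Step 7: exit scope (depth=0)
Step 8: declare c=(read e)=58 at depth 0
Step 9: declare e=79 at depth 0
Step 10: declare e=23 at depth 0
Step 11: declare e=38 at depth 0
Step 12: declare a=(read c)=58 at depth 0
Step 13: enter scope (depth=1)
Step 14: exit scope (depth=0)
Visible at query point: a=58 c=58 e=38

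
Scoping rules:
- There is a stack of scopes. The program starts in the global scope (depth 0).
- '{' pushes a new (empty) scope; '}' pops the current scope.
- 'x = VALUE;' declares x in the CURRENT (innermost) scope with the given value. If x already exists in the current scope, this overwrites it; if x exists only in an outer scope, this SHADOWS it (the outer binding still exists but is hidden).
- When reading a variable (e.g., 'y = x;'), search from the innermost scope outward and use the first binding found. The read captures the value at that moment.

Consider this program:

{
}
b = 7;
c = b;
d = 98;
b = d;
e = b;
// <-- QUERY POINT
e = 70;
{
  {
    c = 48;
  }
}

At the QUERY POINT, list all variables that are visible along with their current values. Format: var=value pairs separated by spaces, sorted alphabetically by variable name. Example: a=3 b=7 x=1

Step 1: enter scope (depth=1)
Step 2: exit scope (depth=0)
Step 3: declare b=7 at depth 0
Step 4: declare c=(read b)=7 at depth 0
Step 5: declare d=98 at depth 0
Step 6: declare b=(read d)=98 at depth 0
Step 7: declare e=(read b)=98 at depth 0
Visible at query point: b=98 c=7 d=98 e=98

Answer: b=98 c=7 d=98 e=98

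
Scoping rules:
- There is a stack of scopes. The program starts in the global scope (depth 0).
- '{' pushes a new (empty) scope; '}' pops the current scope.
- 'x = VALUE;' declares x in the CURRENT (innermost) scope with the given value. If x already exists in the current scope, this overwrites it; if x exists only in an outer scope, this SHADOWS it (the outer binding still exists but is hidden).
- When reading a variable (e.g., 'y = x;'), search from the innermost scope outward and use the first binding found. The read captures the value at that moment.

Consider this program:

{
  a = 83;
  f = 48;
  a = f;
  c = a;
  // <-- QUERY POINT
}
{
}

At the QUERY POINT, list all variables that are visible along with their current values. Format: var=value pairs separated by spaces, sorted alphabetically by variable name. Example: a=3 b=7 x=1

Step 1: enter scope (depth=1)
Step 2: declare a=83 at depth 1
Step 3: declare f=48 at depth 1
Step 4: declare a=(read f)=48 at depth 1
Step 5: declare c=(read a)=48 at depth 1
Visible at query point: a=48 c=48 f=48

Answer: a=48 c=48 f=48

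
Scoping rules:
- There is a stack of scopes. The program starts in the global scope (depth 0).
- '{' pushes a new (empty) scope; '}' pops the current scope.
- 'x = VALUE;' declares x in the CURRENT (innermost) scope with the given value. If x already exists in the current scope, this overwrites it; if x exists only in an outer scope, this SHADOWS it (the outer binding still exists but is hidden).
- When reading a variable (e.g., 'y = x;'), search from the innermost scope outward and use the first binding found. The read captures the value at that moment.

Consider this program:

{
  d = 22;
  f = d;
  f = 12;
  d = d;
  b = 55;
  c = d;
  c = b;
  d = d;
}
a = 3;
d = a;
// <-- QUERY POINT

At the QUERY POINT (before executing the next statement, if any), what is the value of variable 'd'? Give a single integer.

Step 1: enter scope (depth=1)
Step 2: declare d=22 at depth 1
Step 3: declare f=(read d)=22 at depth 1
Step 4: declare f=12 at depth 1
Step 5: declare d=(read d)=22 at depth 1
Step 6: declare b=55 at depth 1
Step 7: declare c=(read d)=22 at depth 1
Step 8: declare c=(read b)=55 at depth 1
Step 9: declare d=(read d)=22 at depth 1
Step 10: exit scope (depth=0)
Step 11: declare a=3 at depth 0
Step 12: declare d=(read a)=3 at depth 0
Visible at query point: a=3 d=3

Answer: 3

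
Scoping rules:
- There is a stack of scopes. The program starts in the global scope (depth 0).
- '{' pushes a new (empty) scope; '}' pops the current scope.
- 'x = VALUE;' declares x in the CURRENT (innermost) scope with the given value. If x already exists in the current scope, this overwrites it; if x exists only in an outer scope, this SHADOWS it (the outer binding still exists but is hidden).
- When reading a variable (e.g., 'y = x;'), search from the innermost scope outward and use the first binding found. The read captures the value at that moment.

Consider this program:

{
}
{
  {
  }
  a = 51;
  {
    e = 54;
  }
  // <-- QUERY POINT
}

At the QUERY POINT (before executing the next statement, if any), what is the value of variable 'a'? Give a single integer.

Answer: 51

Derivation:
Step 1: enter scope (depth=1)
Step 2: exit scope (depth=0)
Step 3: enter scope (depth=1)
Step 4: enter scope (depth=2)
Step 5: exit scope (depth=1)
Step 6: declare a=51 at depth 1
Step 7: enter scope (depth=2)
Step 8: declare e=54 at depth 2
Step 9: exit scope (depth=1)
Visible at query point: a=51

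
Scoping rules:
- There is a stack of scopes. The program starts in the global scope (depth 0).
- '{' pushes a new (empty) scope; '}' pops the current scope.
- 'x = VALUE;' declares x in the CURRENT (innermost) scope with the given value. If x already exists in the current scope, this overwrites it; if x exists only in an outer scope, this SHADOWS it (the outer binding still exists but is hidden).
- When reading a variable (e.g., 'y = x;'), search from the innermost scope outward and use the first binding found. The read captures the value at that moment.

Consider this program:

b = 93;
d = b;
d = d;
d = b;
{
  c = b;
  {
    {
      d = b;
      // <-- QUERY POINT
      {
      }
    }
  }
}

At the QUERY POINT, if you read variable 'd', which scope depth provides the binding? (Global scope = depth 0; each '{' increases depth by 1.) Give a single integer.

Answer: 3

Derivation:
Step 1: declare b=93 at depth 0
Step 2: declare d=(read b)=93 at depth 0
Step 3: declare d=(read d)=93 at depth 0
Step 4: declare d=(read b)=93 at depth 0
Step 5: enter scope (depth=1)
Step 6: declare c=(read b)=93 at depth 1
Step 7: enter scope (depth=2)
Step 8: enter scope (depth=3)
Step 9: declare d=(read b)=93 at depth 3
Visible at query point: b=93 c=93 d=93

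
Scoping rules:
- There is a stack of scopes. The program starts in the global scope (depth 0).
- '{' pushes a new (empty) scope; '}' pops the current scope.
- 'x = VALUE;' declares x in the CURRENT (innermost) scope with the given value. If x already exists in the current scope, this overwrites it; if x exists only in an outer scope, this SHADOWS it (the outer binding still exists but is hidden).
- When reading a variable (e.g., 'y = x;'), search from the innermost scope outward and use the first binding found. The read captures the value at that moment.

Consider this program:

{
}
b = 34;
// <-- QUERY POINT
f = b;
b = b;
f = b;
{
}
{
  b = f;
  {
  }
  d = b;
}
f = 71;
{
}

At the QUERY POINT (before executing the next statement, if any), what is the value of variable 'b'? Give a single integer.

Step 1: enter scope (depth=1)
Step 2: exit scope (depth=0)
Step 3: declare b=34 at depth 0
Visible at query point: b=34

Answer: 34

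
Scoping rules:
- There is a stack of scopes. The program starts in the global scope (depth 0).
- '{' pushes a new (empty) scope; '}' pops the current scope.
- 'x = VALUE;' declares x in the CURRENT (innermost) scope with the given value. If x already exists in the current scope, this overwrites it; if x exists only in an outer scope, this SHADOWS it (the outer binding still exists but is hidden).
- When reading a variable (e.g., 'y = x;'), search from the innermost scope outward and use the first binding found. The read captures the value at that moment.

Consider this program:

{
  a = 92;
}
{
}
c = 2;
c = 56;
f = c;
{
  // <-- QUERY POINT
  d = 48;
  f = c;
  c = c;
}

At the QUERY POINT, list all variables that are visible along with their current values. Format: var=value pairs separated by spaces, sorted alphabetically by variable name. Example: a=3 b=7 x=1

Answer: c=56 f=56

Derivation:
Step 1: enter scope (depth=1)
Step 2: declare a=92 at depth 1
Step 3: exit scope (depth=0)
Step 4: enter scope (depth=1)
Step 5: exit scope (depth=0)
Step 6: declare c=2 at depth 0
Step 7: declare c=56 at depth 0
Step 8: declare f=(read c)=56 at depth 0
Step 9: enter scope (depth=1)
Visible at query point: c=56 f=56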